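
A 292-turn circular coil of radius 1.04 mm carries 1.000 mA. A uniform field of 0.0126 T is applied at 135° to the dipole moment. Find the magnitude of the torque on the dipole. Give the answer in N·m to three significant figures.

m = NIA = NIπa² = 292·(0.00100)·π·(0.00104)² = 9.922×10⁻⁷ A·m².
Torque on a magnetic dipole: τ = mB sinθ.
τ = (9.922×10⁻⁷)(0.0126)·sin135° = 8.840×10⁻⁹ N·m.

τ ≈ 8.84×10⁻⁹ N·m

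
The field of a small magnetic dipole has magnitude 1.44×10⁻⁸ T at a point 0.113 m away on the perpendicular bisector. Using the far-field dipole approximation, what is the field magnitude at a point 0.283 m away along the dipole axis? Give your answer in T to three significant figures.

B ≈ 1.83×10⁻⁹ T

Dipole fields scale as 1/r³ in the far field.
The axial field is twice the equatorial field at the same r, so the geometry factor is 2/1.
B₂ = B₁ · (2/1) · (r₁/r₂)³ = 1.44×10⁻⁸ · 2 · (0.113/0.283)³.
(r₁/r₂)³ = (0.3993)³ = 0.06366.
B₂ ≈ 1.833×10⁻⁹ T.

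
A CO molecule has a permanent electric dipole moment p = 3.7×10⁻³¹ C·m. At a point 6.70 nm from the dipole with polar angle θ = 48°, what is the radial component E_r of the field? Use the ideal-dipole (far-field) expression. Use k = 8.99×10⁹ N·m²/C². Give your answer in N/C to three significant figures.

For a dipole, E_r = (2kp cosθ)/r³.
kp/r³ = (8.99×10⁹)(3.70×10⁻³¹)/(6.70×10⁻⁹)³ = 1.106×10⁴ N/C.
E_r = 2·1.106×10⁴·cos48° = 1.480×10⁴ N/C.

E_r ≈ 1.48×10⁴ N/C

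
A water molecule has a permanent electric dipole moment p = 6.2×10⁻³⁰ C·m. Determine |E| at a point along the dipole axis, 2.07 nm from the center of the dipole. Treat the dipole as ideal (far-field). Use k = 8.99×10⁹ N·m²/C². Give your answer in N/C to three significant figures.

E ≈ 1.26×10⁷ N/C

On the dipole axis E = 2kp/r³.
E = 2·(8.99×10⁹)(6.20×10⁻³⁰) / (2.07×10⁻⁹)³ = 1.257×10⁷ N/C.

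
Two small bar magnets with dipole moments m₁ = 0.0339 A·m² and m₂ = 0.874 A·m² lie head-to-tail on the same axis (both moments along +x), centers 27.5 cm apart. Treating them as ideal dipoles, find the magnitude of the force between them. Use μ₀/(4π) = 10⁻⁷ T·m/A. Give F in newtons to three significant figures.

On-axis B of dipole 1: B = (μ₀/4π)·2m₁/r³. Force on dipole 2: F = m₂·dB/dr.
dB/dr = −(μ₀/4π)·6m₁/r⁴, so |F| = (μ₀/4π)·6m₁m₂/r⁴.
F = 6(10⁻⁷)(0.0339)(0.874)/(0.275)⁴ = 3.108×10⁻⁶ N.

F ≈ 3.11×10⁻⁶ N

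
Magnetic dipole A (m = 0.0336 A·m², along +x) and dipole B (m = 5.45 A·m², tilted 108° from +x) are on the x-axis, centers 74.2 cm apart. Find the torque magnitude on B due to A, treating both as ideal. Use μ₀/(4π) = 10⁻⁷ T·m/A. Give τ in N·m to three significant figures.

Dipole B is on the axis of dipole A, so B₁ there is axial: B₁ = (μ₀/4π)·2m₁/r³ along +x.
B₁ = 2(10⁻⁷)(0.0336)/(0.742)³ = 1.645×10⁻⁸ T.
τ = m₂ B₁ sinθ.
τ = (5.45)(1.645×10⁻⁸)·sin108° = 8.526×10⁻⁸ N·m.

τ ≈ 8.53×10⁻⁸ N·m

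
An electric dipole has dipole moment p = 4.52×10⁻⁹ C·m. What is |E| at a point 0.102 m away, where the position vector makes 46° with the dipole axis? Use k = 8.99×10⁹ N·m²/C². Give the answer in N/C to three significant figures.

At angle θ the dipole field magnitude is E = (kp/r³)·√(1 + 3cos²θ).
kp/r³ = (8.99×10⁹)(4.52×10⁻⁹) / (0.102)³ = 3.829×10⁴ N/C.
√(1 + 3cos²46°) = √(1 + 3·0.4826) = √2.4477 ≈ 1.5645.
E ≈ 3.829×10⁴ × 1.564 = 5.991×10⁴ N/C.

E ≈ 5.99×10⁴ N/C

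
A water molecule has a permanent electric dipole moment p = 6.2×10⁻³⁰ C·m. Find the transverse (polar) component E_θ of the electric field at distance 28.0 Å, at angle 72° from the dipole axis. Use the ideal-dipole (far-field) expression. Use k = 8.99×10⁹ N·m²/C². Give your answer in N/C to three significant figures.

E_θ ≈ 2.41×10⁶ N/C

For a dipole, E_θ = (kp sinθ)/r³.
kp/r³ = (8.99×10⁹)(6.20×10⁻³⁰)/(2.80×10⁻⁹)³ = 2.539×10⁶ N/C.
E_θ = 2.539×10⁶·sin72° = 2.415×10⁶ N/C.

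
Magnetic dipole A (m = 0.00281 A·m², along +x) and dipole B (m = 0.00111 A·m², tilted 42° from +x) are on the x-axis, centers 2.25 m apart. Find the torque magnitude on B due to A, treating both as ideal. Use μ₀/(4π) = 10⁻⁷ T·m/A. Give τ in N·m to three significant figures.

Dipole B is on the axis of dipole A, so B₁ there is axial: B₁ = (μ₀/4π)·2m₁/r³ along +x.
B₁ = 2(10⁻⁷)(0.00281)/(2.25)³ = 4.934×10⁻¹¹ T.
τ = m₂ B₁ sinθ.
τ = (0.00111)(4.934×10⁻¹¹)·sin42° = 3.665×10⁻¹⁴ N·m.

τ ≈ 3.66×10⁻¹⁴ N·m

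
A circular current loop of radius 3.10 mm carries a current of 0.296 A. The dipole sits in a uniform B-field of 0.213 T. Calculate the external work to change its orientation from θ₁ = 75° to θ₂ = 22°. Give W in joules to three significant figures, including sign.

W ≈ -1.27×10⁻⁶ J

Magnetic moment m = IA = Iπa² = (0.296)·π·(0.00310)² = 8.936×10⁻⁶ A·m².
W_ext = ΔU = −mB cosθ₂ + mB cosθ₁ = mB(cosθ₁ − cosθ₂).
W = (8.936×10⁻⁶)(0.213)·(cos75° − cos22°) = (1.903×10⁻⁶)·(-0.6684) = -1.272×10⁻⁶ J.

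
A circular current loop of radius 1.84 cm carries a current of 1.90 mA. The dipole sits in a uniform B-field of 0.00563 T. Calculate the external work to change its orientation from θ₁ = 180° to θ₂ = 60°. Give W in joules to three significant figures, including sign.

Magnetic moment m = IA = Iπa² = (0.00190)·π·(0.0184)² = 2.021×10⁻⁶ A·m².
W_ext = ΔU = −mB cosθ₂ + mB cosθ₁ = mB(cosθ₁ − cosθ₂).
W = (2.021×10⁻⁶)(0.00563)·(cos180° − cos60°) = (1.138×10⁻⁸)·(-1.5000) = -1.707×10⁻⁸ J.

W ≈ -1.71×10⁻⁸ J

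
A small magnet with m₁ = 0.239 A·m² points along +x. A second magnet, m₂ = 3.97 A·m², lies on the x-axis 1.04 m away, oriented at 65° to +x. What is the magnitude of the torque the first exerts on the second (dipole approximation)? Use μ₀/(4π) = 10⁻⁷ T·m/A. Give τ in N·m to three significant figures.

τ ≈ 1.53×10⁻⁷ N·m

Dipole B is on the axis of dipole A, so B₁ there is axial: B₁ = (μ₀/4π)·2m₁/r³ along +x.
B₁ = 2(10⁻⁷)(0.239)/(1.04)³ = 4.249×10⁻⁸ T.
τ = m₂ B₁ sinθ.
τ = (3.97)(4.249×10⁻⁸)·sin65° = 1.529×10⁻⁷ N·m.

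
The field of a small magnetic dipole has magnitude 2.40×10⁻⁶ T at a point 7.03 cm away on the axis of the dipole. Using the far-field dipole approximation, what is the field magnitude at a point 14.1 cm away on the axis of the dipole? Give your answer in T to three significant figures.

B ≈ 2.97×10⁻⁷ T

Dipole fields scale as 1/r³ in the far field; the geometry is the same at both points.
B₂ = B₁ · (r₁/r₂)³ = 2.40×10⁻⁶ · (7.03/14.1)³.
(r₁/r₂)³ = (0.4986)³ = 0.1239.
B₂ ≈ 2.975×10⁻⁷ T.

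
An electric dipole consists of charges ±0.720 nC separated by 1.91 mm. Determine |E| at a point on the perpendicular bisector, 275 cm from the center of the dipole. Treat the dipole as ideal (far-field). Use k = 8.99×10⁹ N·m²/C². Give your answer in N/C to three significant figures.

Dipole moment p = qd = (7.20×10⁻¹⁰ C)(0.00191 m) = 1.375×10⁻¹² C·m.
In the equatorial plane E = kp/r³.
E = (8.99×10⁹)(1.375×10⁻¹²) / (2.75)³ = 5.944×10⁻⁴ N/C.

E ≈ 5.94×10⁻⁴ N/C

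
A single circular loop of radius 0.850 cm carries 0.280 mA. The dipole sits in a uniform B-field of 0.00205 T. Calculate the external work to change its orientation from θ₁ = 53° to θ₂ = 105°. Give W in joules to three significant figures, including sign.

Magnetic moment m = IA = Iπa² = (2.80×10⁻⁴)·π·(0.00850)² = 6.355×10⁻⁸ A·m².
W_ext = ΔU = −mB cosθ₂ + mB cosθ₁ = mB(cosθ₁ − cosθ₂).
W = (6.355×10⁻⁸)(0.00205)·(cos53° − cos105°) = (1.303×10⁻¹⁰)·(+0.8606) = 1.121×10⁻¹⁰ J.

W ≈ 1.12×10⁻¹⁰ J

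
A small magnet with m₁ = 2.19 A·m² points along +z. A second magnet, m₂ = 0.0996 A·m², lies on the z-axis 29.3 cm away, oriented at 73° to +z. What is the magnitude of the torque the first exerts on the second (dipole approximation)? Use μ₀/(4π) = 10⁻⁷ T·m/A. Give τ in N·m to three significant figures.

Dipole B is on the axis of dipole A, so B₁ there is axial: B₁ = (μ₀/4π)·2m₁/r³ along +z.
B₁ = 2(10⁻⁷)(2.19)/(0.293)³ = 1.741×10⁻⁵ T.
τ = m₂ B₁ sinθ.
τ = (0.0996)(1.741×10⁻⁵)·sin73° = 1.659×10⁻⁶ N·m.

τ ≈ 1.66×10⁻⁶ N·m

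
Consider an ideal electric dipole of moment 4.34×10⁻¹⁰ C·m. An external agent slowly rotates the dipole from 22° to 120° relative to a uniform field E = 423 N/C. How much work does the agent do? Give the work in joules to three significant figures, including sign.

W_ext = ΔU = U(θ₂) − U(θ₁) = −pE cosθ₂ − (−pE cosθ₁) = pE(cosθ₁ − cosθ₂).
W = (4.34×10⁻¹⁰)(423)·(cos22° − cos120°) = (1.836×10⁻⁷)·(+1.4272) = 2.620×10⁻⁷ J.

W ≈ 2.62×10⁻⁷ J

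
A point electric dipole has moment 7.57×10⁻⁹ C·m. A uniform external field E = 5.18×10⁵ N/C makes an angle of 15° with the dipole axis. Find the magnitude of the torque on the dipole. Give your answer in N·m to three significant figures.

Torque on an electric dipole: τ = pE sinθ.
τ = (7.57×10⁻⁹)(5.18×10⁵)·sin15° = 0.001015 N·m.

τ ≈ 0.00101 N·m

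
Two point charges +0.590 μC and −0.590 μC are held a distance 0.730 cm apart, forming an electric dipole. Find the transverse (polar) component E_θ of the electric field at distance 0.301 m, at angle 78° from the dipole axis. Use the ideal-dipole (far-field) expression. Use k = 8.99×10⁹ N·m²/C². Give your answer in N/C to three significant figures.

Dipole moment p = qd = (5.90×10⁻⁷ C)(0.00730 m) = 4.307×10⁻⁹ C·m.
For a dipole, E_θ = (kp sinθ)/r³.
kp/r³ = (8.99×10⁹)(4.307×10⁻⁹)/(0.301)³ = 1420 N/C.
E_θ = 1420·sin78° = 1389 N/C.

E_θ ≈ 1390 N/C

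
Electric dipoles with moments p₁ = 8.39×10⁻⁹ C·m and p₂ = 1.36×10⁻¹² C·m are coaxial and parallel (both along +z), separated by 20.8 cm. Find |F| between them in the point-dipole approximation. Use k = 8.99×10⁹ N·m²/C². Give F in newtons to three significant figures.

F ≈ 3.29×10⁻⁷ N

On-axis field of dipole 1 at distance r: E = 2kp₁/r³. Force on dipole 2 is F = p₂·dE/dr (gradient along axis).
dE/dr = −6kp₁/r⁴, so |F| = 6kp₁p₂/r⁴ (attractive for aligned moments).
F = 6(8.99×10⁹)(8.39×10⁻⁹)(1.36×10⁻¹²)/(0.208)⁴ = 3.288×10⁻⁷ N.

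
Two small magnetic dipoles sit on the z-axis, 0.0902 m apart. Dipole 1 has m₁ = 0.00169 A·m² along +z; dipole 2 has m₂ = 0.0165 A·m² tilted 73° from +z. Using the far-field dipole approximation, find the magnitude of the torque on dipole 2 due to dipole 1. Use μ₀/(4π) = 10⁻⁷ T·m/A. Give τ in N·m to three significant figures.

Dipole B is on the axis of dipole A, so B₁ there is axial: B₁ = (μ₀/4π)·2m₁/r³ along +z.
B₁ = 2(10⁻⁷)(0.00169)/(0.0902)³ = 4.606×10⁻⁷ T.
τ = m₂ B₁ sinθ.
τ = (0.0165)(4.606×10⁻⁷)·sin73° = 7.267×10⁻⁹ N·m.

τ ≈ 7.27×10⁻⁹ N·m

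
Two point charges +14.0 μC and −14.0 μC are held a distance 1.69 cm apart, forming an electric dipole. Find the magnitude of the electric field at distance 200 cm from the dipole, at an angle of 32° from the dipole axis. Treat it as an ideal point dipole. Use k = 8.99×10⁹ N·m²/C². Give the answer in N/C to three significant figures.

E ≈ 472 N/C

Dipole moment p = qd = (1.40×10⁻⁵ C)(0.0169 m) = 2.366×10⁻⁷ C·m.
At angle θ the dipole field magnitude is E = (kp/r³)·√(1 + 3cos²θ).
kp/r³ = (8.99×10⁹)(2.366×10⁻⁷) / (2.00)³ = 265.9 N/C.
√(1 + 3cos²32°) = √(1 + 3·0.7192) = √3.1576 ≈ 1.7770.
E ≈ 265.9 × 1.777 = 472.5 N/C.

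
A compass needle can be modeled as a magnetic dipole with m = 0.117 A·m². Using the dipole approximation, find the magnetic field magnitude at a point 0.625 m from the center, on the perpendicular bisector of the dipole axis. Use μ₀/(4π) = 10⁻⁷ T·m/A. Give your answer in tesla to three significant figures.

B ≈ 4.79×10⁻⁸ T

In the equatorial plane B = (μ₀/4π)·m/r³ (half the axial value).
B = (10⁻⁷)·(0.117) / (0.625)³ = 4.792×10⁻⁸ T.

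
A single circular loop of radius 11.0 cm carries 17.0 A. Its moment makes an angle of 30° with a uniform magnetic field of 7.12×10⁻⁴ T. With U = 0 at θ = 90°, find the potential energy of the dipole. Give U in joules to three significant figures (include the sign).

U ≈ -3.98×10⁻⁴ J

Magnetic moment m = IA = Iπa² = (17.0)·π·(0.110)² = 0.6462 A·m².
U = −m·B = −mB cosθ.
U = −(0.6462)(7.12×10⁻⁴)·cos30° = -3.985×10⁻⁴ J.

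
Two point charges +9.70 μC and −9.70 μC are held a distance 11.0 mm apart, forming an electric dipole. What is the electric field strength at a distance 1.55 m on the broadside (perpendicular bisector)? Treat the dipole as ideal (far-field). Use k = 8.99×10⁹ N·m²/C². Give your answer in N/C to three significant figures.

Dipole moment p = qd = (9.70×10⁻⁶ C)(0.0110 m) = 1.067×10⁻⁷ C·m.
In the equatorial plane E = kp/r³.
E = (8.99×10⁹)(1.067×10⁻⁷) / (1.55)³ = 257.6 N/C.

E ≈ 258 N/C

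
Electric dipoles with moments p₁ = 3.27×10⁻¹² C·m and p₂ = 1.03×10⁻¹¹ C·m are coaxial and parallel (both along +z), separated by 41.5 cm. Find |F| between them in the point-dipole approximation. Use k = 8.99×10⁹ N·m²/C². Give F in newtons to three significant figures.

F ≈ 6.12×10⁻¹¹ N

On-axis field of dipole 1 at distance r: E = 2kp₁/r³. Force on dipole 2 is F = p₂·dE/dr (gradient along axis).
dE/dr = −6kp₁/r⁴, so |F| = 6kp₁p₂/r⁴ (attractive for aligned moments).
F = 6(8.99×10⁹)(3.27×10⁻¹²)(1.03×10⁻¹¹)/(0.415)⁴ = 6.125×10⁻¹¹ N.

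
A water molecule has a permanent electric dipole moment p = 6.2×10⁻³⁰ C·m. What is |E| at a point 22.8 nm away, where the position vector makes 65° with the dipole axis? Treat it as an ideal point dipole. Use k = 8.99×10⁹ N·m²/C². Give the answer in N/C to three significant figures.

E ≈ 5830 N/C

At angle θ the dipole field magnitude is E = (kp/r³)·√(1 + 3cos²θ).
kp/r³ = (8.99×10⁹)(6.20×10⁻³⁰) / (2.28×10⁻⁸)³ = 4703 N/C.
√(1 + 3cos²65°) = √(1 + 3·0.1786) = √1.5358 ≈ 1.2393.
E ≈ 4703 × 1.239 = 5828 N/C.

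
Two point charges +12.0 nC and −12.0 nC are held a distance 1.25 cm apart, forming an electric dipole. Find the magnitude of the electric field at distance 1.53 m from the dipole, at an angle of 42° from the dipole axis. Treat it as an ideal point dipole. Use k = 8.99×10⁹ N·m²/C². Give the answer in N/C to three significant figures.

Dipole moment p = qd = (1.20×10⁻⁸ C)(0.0125 m) = 1.50×10⁻¹⁰ C·m.
At angle θ the dipole field magnitude is E = (kp/r³)·√(1 + 3cos²θ).
kp/r³ = (8.99×10⁹)(1.50×10⁻¹⁰) / (1.53)³ = 0.3765 N/C.
√(1 + 3cos²42°) = √(1 + 3·0.5523) = √2.6568 ≈ 1.6300.
E ≈ 0.3765 × 1.630 = 0.6137 N/C.

E ≈ 0.614 N/C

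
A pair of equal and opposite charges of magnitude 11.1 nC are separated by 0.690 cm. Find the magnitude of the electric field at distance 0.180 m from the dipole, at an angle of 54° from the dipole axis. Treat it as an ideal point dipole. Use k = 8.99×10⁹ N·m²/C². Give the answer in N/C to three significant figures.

E ≈ 168 N/C

Dipole moment p = qd = (1.11×10⁻⁸ C)(0.00690 m) = 7.659×10⁻¹¹ C·m.
At angle θ the dipole field magnitude is E = (kp/r³)·√(1 + 3cos²θ).
kp/r³ = (8.99×10⁹)(7.659×10⁻¹¹) / (0.180)³ = 118.1 N/C.
√(1 + 3cos²54°) = √(1 + 3·0.3455) = √2.0365 ≈ 1.4271.
E ≈ 118.1 × 1.427 = 168.5 N/C.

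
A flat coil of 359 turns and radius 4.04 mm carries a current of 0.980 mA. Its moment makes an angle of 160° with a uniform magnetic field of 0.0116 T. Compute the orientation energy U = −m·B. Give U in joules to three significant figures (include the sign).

m = NIA = NIπa² = 359·(9.80×10⁻⁴)·π·(0.00404)² = 1.804×10⁻⁵ A·m².
U = −m·B = −mB cosθ.
U = −(1.804×10⁻⁵)(0.0116)·cos160° = 1.966×10⁻⁷ J.

U ≈ 1.97×10⁻⁷ J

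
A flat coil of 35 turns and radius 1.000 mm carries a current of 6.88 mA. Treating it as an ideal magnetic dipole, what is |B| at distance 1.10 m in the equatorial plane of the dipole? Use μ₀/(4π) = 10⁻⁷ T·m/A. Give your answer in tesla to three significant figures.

m = NIA = NIπa² = 35·(0.00688)·π·(0.00100)² = 7.565×10⁻⁷ A·m².
In the equatorial plane B = (μ₀/4π)·m/r³ (half the axial value).
B = (10⁻⁷)·(7.565×10⁻⁷) / (1.10)³ = 5.684×10⁻¹⁴ T.

B ≈ 5.68×10⁻¹⁴ T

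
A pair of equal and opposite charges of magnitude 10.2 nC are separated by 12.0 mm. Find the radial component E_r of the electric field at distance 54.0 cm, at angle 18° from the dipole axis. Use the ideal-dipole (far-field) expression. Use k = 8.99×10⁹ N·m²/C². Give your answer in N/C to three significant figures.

E_r ≈ 13.3 N/C

Dipole moment p = qd = (1.02×10⁻⁸ C)(0.0120 m) = 1.224×10⁻¹⁰ C·m.
For a dipole, E_r = (2kp cosθ)/r³.
kp/r³ = (8.99×10⁹)(1.224×10⁻¹⁰)/(0.540)³ = 6.988 N/C.
E_r = 2·6.988·cos18° = 13.29 N/C.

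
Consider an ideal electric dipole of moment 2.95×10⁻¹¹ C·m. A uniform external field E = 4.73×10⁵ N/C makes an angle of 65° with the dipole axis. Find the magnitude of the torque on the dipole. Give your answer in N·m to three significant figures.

τ ≈ 1.26×10⁻⁵ N·m

Torque on an electric dipole: τ = pE sinθ.
τ = (2.95×10⁻¹¹)(4.73×10⁵)·sin65° = 1.265×10⁻⁵ N·m.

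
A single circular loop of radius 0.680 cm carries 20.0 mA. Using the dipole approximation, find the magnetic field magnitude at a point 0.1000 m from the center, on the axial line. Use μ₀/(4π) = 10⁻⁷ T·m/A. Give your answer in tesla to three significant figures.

B ≈ 5.81×10⁻¹⁰ T

Magnetic moment m = IA = Iπa² = (0.0200)·π·(0.00680)² = 2.905×10⁻⁶ A·m².
On axis B = (μ₀/4π)·2m/r³.
B = 2·(10⁻⁷)·(2.905×10⁻⁶) / (0.100)³ = 5.810×10⁻¹⁰ T.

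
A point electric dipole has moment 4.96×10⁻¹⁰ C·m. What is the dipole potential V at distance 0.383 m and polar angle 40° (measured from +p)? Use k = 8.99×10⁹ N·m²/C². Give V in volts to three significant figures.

The dipole potential is V = kp cosθ / r².
V = (8.99×10⁹)(4.96×10⁻¹⁰)·cos40° / (0.383)² = 23.29 V.

V ≈ 23.3 V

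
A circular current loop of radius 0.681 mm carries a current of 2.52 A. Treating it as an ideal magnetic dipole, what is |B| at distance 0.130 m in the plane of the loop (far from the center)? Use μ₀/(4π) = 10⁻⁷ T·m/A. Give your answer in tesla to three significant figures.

B ≈ 1.67×10⁻¹⁰ T

Magnetic moment m = IA = Iπa² = (2.52)·π·(6.81×10⁻⁴)² = 3.672×10⁻⁶ A·m².
In the equatorial plane B = (μ₀/4π)·m/r³ (half the axial value).
B = (10⁻⁷)·(3.672×10⁻⁶) / (0.130)³ = 1.671×10⁻¹⁰ T.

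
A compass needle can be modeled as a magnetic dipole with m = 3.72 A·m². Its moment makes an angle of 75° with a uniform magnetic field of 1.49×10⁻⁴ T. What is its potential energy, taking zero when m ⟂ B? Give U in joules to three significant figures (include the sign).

U ≈ -1.43×10⁻⁴ J

U = −m·B = −mB cosθ.
U = −(3.72)(1.49×10⁻⁴)·cos75° = -1.435×10⁻⁴ J.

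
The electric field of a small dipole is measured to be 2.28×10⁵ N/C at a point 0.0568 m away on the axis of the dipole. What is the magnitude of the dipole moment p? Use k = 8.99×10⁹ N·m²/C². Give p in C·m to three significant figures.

On axis E = 2kp/r³, so p = Er³/(2k).
p = (2.28×10⁵)·(0.0568)³ / (2·8.99×10⁹) = 2.324×10⁻⁹ C·m.

p ≈ 2.32×10⁻⁹ C·m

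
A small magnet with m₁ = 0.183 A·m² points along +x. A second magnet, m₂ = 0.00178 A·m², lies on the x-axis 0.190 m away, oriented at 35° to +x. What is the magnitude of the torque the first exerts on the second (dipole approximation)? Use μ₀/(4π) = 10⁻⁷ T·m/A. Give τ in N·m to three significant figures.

τ ≈ 5.45×10⁻⁹ N·m

Dipole B is on the axis of dipole A, so B₁ there is axial: B₁ = (μ₀/4π)·2m₁/r³ along +x.
B₁ = 2(10⁻⁷)(0.183)/(0.190)³ = 5.336×10⁻⁶ T.
τ = m₂ B₁ sinθ.
τ = (0.00178)(5.336×10⁻⁶)·sin35° = 5.448×10⁻⁹ N·m.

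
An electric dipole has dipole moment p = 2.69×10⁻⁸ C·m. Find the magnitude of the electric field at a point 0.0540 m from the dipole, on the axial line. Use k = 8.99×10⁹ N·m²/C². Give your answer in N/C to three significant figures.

On the dipole axis E = 2kp/r³.
E = 2·(8.99×10⁹)(2.69×10⁻⁸) / (0.0540)³ = 3.072×10⁶ N/C.

E ≈ 3.07×10⁶ N/C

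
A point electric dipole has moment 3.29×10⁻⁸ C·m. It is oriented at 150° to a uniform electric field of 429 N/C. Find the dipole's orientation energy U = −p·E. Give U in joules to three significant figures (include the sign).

U ≈ 1.22×10⁻⁵ J

U = −p·E = −pE cosθ.
U = −(3.29×10⁻⁸)(429)·cos150° = 1.222×10⁻⁵ J.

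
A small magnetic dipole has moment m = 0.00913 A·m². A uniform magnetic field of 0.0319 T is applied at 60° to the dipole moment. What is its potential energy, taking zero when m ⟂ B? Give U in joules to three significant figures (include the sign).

U ≈ -1.46×10⁻⁴ J

U = −m·B = −mB cosθ.
U = −(0.00913)(0.0319)·cos60° = -1.456×10⁻⁴ J.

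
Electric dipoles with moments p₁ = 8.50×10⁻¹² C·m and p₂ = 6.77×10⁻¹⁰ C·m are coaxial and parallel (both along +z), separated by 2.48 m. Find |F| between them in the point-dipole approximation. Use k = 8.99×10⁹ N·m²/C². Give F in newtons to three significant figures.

On-axis field of dipole 1 at distance r: E = 2kp₁/r³. Force on dipole 2 is F = p₂·dE/dr (gradient along axis).
dE/dr = −6kp₁/r⁴, so |F| = 6kp₁p₂/r⁴ (attractive for aligned moments).
F = 6(8.99×10⁹)(8.50×10⁻¹²)(6.77×10⁻¹⁰)/(2.48)⁴ = 8.206×10⁻¹² N.

F ≈ 8.21×10⁻¹² N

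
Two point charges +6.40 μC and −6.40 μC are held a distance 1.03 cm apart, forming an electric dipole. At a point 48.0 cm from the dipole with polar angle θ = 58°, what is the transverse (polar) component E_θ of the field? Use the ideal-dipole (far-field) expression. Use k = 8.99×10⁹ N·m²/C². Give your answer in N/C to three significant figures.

Dipole moment p = qd = (6.40×10⁻⁶ C)(0.0103 m) = 6.592×10⁻⁸ C·m.
For a dipole, E_θ = (kp sinθ)/r³.
kp/r³ = (8.99×10⁹)(6.592×10⁻⁸)/(0.480)³ = 5359 N/C.
E_θ = 5359·sin58° = 4544 N/C.

E_θ ≈ 4540 N/C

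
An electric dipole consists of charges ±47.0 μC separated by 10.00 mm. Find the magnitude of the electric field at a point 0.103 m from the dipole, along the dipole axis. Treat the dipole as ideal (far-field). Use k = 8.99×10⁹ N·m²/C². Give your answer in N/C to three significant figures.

Dipole moment p = qd = (4.70×10⁻⁵ C)(0.0100 m) = 4.70×10⁻⁷ C·m.
On the dipole axis E = 2kp/r³.
E = 2·(8.99×10⁹)(4.70×10⁻⁷) / (0.103)³ = 7.733×10⁶ N/C.

E ≈ 7.73×10⁶ N/C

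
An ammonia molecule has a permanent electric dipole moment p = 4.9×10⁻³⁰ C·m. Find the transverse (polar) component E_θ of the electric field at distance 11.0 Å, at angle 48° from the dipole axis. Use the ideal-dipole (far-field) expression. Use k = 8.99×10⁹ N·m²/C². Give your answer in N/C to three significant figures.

For a dipole, E_θ = (kp sinθ)/r³.
kp/r³ = (8.99×10⁹)(4.90×10⁻³⁰)/(1.10×10⁻⁹)³ = 3.310×10⁷ N/C.
E_θ = 3.310×10⁷·sin48° = 2.460×10⁷ N/C.

E_θ ≈ 2.46×10⁷ N/C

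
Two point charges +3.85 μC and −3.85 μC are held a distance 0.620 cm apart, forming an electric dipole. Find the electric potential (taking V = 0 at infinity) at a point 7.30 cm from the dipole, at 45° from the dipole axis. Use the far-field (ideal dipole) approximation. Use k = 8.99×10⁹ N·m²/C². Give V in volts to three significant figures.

Dipole moment p = qd = (3.85×10⁻⁶ C)(0.00620 m) = 2.387×10⁻⁸ C·m.
The dipole potential is V = kp cosθ / r².
V = (8.99×10⁹)(2.387×10⁻⁸)·cos45° / (0.0730)² = 2.847×10⁴ V.

V ≈ 2.85×10⁴ V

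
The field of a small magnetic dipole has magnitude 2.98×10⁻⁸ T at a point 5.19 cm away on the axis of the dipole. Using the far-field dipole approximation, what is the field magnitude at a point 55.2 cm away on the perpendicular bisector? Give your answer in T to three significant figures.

B ≈ 1.24×10⁻¹¹ T

Dipole fields scale as 1/r³ in the far field.
The axial field is twice the equatorial field at the same r, so the geometry factor is 1/2.
B₂ = B₁ · (1/2) · (r₁/r₂)³ = 2.98×10⁻⁸ · 0.5 · (5.19/55.2)³.
(r₁/r₂)³ = (0.09402)³ = 0.0008312.
B₂ ≈ 1.238×10⁻¹¹ T.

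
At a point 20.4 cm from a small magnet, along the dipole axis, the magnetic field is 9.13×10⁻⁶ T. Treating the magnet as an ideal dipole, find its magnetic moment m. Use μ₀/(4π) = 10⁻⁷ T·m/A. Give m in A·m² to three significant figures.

On axis B = (μ₀/4π)·2m/r³, so m = Br³·4π/(μ₀·2).
m = (9.13×10⁻⁶)·(0.204)³ / (2·10⁻⁷) = 0.3876 A·m².

m ≈ 0.388 A·m²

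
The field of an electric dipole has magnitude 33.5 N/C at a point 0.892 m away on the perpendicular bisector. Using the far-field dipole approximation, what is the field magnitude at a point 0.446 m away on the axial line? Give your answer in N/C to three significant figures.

Dipole fields scale as 1/r³ in the far field.
The axial field is twice the equatorial field at the same r, so the geometry factor is 2/1.
E₂ = E₁ · (2/1) · (r₁/r₂)³ = 33.5 · 2 · (0.892/0.446)³.
(r₁/r₂)³ = (2)³ = 8.
E₂ ≈ 536.0 N/C.

E ≈ 536 N/C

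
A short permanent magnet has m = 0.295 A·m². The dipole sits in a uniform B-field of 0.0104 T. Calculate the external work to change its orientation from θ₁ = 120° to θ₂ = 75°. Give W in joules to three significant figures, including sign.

W ≈ -0.00233 J

W_ext = ΔU = −mB cosθ₂ + mB cosθ₁ = mB(cosθ₁ − cosθ₂).
W = (0.295)(0.0104)·(cos120° − cos75°) = (0.003068)·(-0.7588) = -0.002328 J.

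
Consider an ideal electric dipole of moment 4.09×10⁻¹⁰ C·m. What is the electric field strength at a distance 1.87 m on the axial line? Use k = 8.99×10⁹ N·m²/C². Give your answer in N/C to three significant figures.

On the dipole axis E = 2kp/r³.
E = 2·(8.99×10⁹)(4.09×10⁻¹⁰) / (1.87)³ = 1.125 N/C.

E ≈ 1.12 N/C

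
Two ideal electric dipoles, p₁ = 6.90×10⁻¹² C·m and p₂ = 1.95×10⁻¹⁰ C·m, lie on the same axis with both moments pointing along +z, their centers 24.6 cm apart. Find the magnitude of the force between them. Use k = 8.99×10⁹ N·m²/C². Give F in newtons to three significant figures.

F ≈ 1.98×10⁻⁸ N

On-axis field of dipole 1 at distance r: E = 2kp₁/r³. Force on dipole 2 is F = p₂·dE/dr (gradient along axis).
dE/dr = −6kp₁/r⁴, so |F| = 6kp₁p₂/r⁴ (attractive for aligned moments).
F = 6(8.99×10⁹)(6.90×10⁻¹²)(1.95×10⁻¹⁰)/(0.246)⁴ = 1.982×10⁻⁸ N.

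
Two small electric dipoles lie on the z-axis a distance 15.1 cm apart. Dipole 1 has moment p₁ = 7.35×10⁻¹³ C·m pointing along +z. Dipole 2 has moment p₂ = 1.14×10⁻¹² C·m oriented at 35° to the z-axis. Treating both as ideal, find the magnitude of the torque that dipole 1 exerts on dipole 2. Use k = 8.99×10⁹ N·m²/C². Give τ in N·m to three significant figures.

The second dipole sits on the axis of the first, so the field there is axial: E₁ = 2kp₁/r³ along +z.
E₁ = 2(8.99×10⁹)(7.35×10⁻¹³)/(0.151)³ = 3.838 N/C.
Torque on the second dipole: τ = p₂ E₁ sinθ.
τ = (1.14×10⁻¹²)(3.838)·sin35° = 2.510×10⁻¹² N·m.

τ ≈ 2.51×10⁻¹² N·m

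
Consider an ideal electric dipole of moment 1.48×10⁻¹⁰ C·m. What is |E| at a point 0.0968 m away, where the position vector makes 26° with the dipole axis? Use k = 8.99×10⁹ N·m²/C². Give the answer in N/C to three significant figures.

At angle θ the dipole field magnitude is E = (kp/r³)·√(1 + 3cos²θ).
kp/r³ = (8.99×10⁹)(1.48×10⁻¹⁰) / (0.0968)³ = 1467 N/C.
√(1 + 3cos²26°) = √(1 + 3·0.8078) = √3.4235 ≈ 1.8503.
E ≈ 1467 × 1.850 = 2714 N/C.

E ≈ 2710 N/C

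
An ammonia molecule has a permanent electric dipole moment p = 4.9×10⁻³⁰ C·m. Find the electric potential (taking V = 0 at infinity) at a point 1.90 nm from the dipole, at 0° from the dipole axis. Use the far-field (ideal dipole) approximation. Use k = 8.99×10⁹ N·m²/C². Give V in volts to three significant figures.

V ≈ 0.0122 V

The dipole potential is V = kp cosθ / r².
V = (8.99×10⁹)(4.90×10⁻³⁰)·cos0° / (1.90×10⁻⁹)² = 0.01220 V.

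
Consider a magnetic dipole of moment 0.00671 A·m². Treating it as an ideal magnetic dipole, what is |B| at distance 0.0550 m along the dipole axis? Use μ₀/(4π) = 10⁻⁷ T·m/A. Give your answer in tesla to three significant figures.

B ≈ 8.07×10⁻⁶ T

On axis B = (μ₀/4π)·2m/r³.
B = 2·(10⁻⁷)·(0.00671) / (0.0550)³ = 8.066×10⁻⁶ T.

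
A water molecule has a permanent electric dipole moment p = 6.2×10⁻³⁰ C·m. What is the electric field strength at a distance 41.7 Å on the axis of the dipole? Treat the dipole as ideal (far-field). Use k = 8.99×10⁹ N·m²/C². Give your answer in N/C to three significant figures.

On the dipole axis E = 2kp/r³.
E = 2·(8.99×10⁹)(6.20×10⁻³⁰) / (4.17×10⁻⁹)³ = 1.537×10⁶ N/C.

E ≈ 1.54×10⁶ N/C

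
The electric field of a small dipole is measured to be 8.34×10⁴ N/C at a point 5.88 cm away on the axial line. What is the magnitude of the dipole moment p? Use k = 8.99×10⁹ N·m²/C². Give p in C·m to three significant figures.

p ≈ 9.43×10⁻¹⁰ C·m

On axis E = 2kp/r³, so p = Er³/(2k).
p = (8.34×10⁴)·(0.0588)³ / (2·8.99×10⁹) = 9.430×10⁻¹⁰ C·m.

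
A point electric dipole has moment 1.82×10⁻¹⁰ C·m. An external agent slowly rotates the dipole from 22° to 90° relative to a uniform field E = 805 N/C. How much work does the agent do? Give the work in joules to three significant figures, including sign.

W ≈ 1.36×10⁻⁷ J

W_ext = ΔU = U(θ₂) − U(θ₁) = −pE cosθ₂ − (−pE cosθ₁) = pE(cosθ₁ − cosθ₂).
W = (1.82×10⁻¹⁰)(805)·(cos22° − cos90°) = (1.465×10⁻⁷)·(+0.9272) = 1.358×10⁻⁷ J.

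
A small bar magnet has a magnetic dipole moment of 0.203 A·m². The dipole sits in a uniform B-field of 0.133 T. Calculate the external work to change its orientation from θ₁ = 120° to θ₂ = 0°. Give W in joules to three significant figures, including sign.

W_ext = ΔU = −mB cosθ₂ + mB cosθ₁ = mB(cosθ₁ − cosθ₂).
W = (0.203)(0.133)·(cos120° − cos0°) = (0.02700)·(-1.5000) = -0.04050 J.

W ≈ -0.0405 J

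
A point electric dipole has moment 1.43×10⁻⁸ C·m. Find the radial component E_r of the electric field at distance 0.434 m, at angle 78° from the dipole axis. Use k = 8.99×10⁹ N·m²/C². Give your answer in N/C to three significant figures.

For a dipole, E_r = (2kp cosθ)/r³.
kp/r³ = (8.99×10⁹)(1.43×10⁻⁸)/(0.434)³ = 1573 N/C.
E_r = 2·1573·cos78° = 653.9 N/C.

E_r ≈ 654 N/C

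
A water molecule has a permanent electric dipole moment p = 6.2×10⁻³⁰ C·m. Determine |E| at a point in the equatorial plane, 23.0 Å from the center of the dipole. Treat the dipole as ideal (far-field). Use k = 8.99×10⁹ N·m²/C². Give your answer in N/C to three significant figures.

E ≈ 4.58×10⁶ N/C

In the equatorial plane E = kp/r³.
E = (8.99×10⁹)(6.20×10⁻³⁰) / (2.30×10⁻⁹)³ = 4.581×10⁶ N/C.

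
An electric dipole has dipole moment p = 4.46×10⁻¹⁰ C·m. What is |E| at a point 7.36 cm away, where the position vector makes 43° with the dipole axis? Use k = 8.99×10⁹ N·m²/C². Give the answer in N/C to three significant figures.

E ≈ 1.62×10⁴ N/C

At angle θ the dipole field magnitude is E = (kp/r³)·√(1 + 3cos²θ).
kp/r³ = (8.99×10⁹)(4.46×10⁻¹⁰) / (0.0736)³ = 1.006×10⁴ N/C.
√(1 + 3cos²43°) = √(1 + 3·0.5349) = √2.6046 ≈ 1.6139.
E ≈ 1.006×10⁴ × 1.614 = 1.623×10⁴ N/C.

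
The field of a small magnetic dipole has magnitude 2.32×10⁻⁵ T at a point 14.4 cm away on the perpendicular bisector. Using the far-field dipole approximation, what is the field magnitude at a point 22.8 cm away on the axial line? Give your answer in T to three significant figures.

B ≈ 1.17×10⁻⁵ T

Dipole fields scale as 1/r³ in the far field.
The axial field is twice the equatorial field at the same r, so the geometry factor is 2/1.
B₂ = B₁ · (2/1) · (r₁/r₂)³ = 2.32×10⁻⁵ · 2 · (14.4/22.8)³.
(r₁/r₂)³ = (0.6316)³ = 0.2519.
B₂ ≈ 1.169×10⁻⁵ T.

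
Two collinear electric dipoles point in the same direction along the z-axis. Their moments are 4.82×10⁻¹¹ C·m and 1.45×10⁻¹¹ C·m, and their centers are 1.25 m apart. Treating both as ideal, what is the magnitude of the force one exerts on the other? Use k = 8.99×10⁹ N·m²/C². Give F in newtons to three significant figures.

On-axis field of dipole 1 at distance r: E = 2kp₁/r³. Force on dipole 2 is F = p₂·dE/dr (gradient along axis).
dE/dr = −6kp₁/r⁴, so |F| = 6kp₁p₂/r⁴ (attractive for aligned moments).
F = 6(8.99×10⁹)(4.82×10⁻¹¹)(1.45×10⁻¹¹)/(1.25)⁴ = 1.544×10⁻¹¹ N.

F ≈ 1.54×10⁻¹¹ N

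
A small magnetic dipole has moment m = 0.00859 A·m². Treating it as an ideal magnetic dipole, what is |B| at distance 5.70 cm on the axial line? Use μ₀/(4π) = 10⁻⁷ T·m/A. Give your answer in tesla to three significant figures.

On axis B = (μ₀/4π)·2m/r³.
B = 2·(10⁻⁷)·(0.00859) / (0.0570)³ = 9.277×10⁻⁶ T.

B ≈ 9.28×10⁻⁶ T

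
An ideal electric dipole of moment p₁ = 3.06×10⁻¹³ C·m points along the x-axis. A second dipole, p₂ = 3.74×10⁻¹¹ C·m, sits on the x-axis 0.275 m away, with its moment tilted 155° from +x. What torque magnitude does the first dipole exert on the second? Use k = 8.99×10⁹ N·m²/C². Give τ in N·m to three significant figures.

τ ≈ 4.18×10⁻¹² N·m

The second dipole sits on the axis of the first, so the field there is axial: E₁ = 2kp₁/r³ along +x.
E₁ = 2(8.99×10⁹)(3.06×10⁻¹³)/(0.275)³ = 0.2646 N/C.
Torque on the second dipole: τ = p₂ E₁ sinθ.
τ = (3.74×10⁻¹¹)(0.2646)·sin155° = 4.182×10⁻¹² N·m.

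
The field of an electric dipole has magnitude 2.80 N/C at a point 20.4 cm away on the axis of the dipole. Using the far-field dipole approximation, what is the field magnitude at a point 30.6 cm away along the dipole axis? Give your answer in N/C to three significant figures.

Dipole fields scale as 1/r³ in the far field; the geometry is the same at both points.
E₂ = E₁ · (r₁/r₂)³ = 2.80 · (20.4/30.6)³.
(r₁/r₂)³ = (0.6667)³ = 0.2963.
E₂ ≈ 0.8296 N/C.

E ≈ 0.830 N/C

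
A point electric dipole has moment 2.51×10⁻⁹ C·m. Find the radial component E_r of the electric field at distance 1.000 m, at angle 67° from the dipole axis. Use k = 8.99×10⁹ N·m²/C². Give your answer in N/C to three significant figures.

For a dipole, E_r = (2kp cosθ)/r³.
kp/r³ = (8.99×10⁹)(2.51×10⁻⁹)/(1.00)³ = 22.56 N/C.
E_r = 2·22.56·cos67° = 17.63 N/C.

E_r ≈ 17.6 N/C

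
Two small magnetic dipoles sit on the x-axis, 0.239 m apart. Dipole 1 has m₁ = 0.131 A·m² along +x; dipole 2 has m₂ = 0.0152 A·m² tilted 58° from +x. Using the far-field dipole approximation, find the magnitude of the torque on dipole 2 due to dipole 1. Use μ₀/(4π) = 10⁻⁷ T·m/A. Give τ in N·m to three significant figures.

τ ≈ 2.47×10⁻⁸ N·m

Dipole B is on the axis of dipole A, so B₁ there is axial: B₁ = (μ₀/4π)·2m₁/r³ along +x.
B₁ = 2(10⁻⁷)(0.131)/(0.239)³ = 1.919×10⁻⁶ T.
τ = m₂ B₁ sinθ.
τ = (0.0152)(1.919×10⁻⁶)·sin58° = 2.474×10⁻⁸ N·m.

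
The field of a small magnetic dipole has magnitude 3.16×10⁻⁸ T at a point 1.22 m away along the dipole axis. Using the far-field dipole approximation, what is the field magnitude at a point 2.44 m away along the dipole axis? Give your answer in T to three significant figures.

Dipole fields scale as 1/r³ in the far field; the geometry is the same at both points.
B₂ = B₁ · (r₁/r₂)³ = 3.16×10⁻⁸ · (1.22/2.44)³.
(r₁/r₂)³ = (0.5)³ = 0.125.
B₂ ≈ 3.950×10⁻⁹ T.

B ≈ 3.95×10⁻⁹ T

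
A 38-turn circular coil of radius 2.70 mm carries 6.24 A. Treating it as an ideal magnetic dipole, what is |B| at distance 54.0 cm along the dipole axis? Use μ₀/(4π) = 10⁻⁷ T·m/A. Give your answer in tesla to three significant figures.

m = NIA = NIπa² = 38·(6.24)·π·(0.00270)² = 0.005431 A·m².
On axis B = (μ₀/4π)·2m/r³.
B = 2·(10⁻⁷)·(0.005431) / (0.540)³ = 6.898×10⁻⁹ T.

B ≈ 6.90×10⁻⁹ T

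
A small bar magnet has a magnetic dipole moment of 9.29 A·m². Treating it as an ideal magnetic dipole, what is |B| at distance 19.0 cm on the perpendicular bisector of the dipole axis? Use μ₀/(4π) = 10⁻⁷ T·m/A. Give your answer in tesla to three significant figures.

B ≈ 1.35×10⁻⁴ T

In the equatorial plane B = (μ₀/4π)·m/r³ (half the axial value).
B = (10⁻⁷)·(9.29) / (0.190)³ = 1.354×10⁻⁴ T.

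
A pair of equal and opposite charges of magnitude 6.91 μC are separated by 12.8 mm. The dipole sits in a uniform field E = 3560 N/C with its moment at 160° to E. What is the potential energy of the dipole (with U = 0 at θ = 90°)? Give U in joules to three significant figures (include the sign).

U ≈ 2.96×10⁻⁴ J

Dipole moment p = qd = (6.91×10⁻⁶ C)(0.0128 m) = 8.845×10⁻⁸ C·m.
U = −p·E = −pE cosθ.
U = −(8.845×10⁻⁸)(3560)·cos160° = 2.959×10⁻⁴ J.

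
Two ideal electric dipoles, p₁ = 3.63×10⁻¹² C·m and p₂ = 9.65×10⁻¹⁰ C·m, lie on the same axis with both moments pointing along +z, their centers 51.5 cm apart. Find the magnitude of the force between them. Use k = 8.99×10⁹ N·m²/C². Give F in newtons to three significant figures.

F ≈ 2.69×10⁻⁹ N

On-axis field of dipole 1 at distance r: E = 2kp₁/r³. Force on dipole 2 is F = p₂·dE/dr (gradient along axis).
dE/dr = −6kp₁/r⁴, so |F| = 6kp₁p₂/r⁴ (attractive for aligned moments).
F = 6(8.99×10⁹)(3.63×10⁻¹²)(9.65×10⁻¹⁰)/(0.515)⁴ = 2.686×10⁻⁹ N.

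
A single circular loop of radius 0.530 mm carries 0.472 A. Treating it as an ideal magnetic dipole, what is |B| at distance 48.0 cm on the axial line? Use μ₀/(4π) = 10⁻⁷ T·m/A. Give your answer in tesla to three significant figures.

Magnetic moment m = IA = Iπa² = (0.472)·π·(5.30×10⁻⁴)² = 4.165×10⁻⁷ A·m².
On axis B = (μ₀/4π)·2m/r³.
B = 2·(10⁻⁷)·(4.165×10⁻⁷) / (0.480)³ = 7.532×10⁻¹³ T.

B ≈ 7.53×10⁻¹³ T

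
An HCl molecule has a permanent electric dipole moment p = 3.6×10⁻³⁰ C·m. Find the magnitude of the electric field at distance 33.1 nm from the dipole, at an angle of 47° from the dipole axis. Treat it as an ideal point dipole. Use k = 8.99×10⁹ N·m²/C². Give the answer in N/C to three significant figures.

E ≈ 1380 N/C

At angle θ the dipole field magnitude is E = (kp/r³)·√(1 + 3cos²θ).
kp/r³ = (8.99×10⁹)(3.60×10⁻³⁰) / (3.31×10⁻⁸)³ = 892.4 N/C.
√(1 + 3cos²47°) = √(1 + 3·0.4651) = √2.3954 ≈ 1.5477.
E ≈ 892.4 × 1.548 = 1381 N/C.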